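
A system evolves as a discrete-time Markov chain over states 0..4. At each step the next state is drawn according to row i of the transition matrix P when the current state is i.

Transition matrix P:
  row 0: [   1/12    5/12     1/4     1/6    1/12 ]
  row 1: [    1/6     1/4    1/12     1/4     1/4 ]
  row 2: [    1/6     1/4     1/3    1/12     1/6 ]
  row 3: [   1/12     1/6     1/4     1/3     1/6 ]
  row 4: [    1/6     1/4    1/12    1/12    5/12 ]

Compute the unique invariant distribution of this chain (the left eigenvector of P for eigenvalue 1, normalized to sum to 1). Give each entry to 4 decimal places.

Balance equations π_j = Σ_i π_i·P[i][j]:
  π_0 = 1/12·π_0 + 1/6·π_1 + 1/6·π_2 + 1/12·π_3 + 1/6·π_4
  π_1 = 5/12·π_0 + 1/4·π_1 + 1/4·π_2 + 1/6·π_3 + 1/4·π_4
  π_2 = 1/4·π_0 + 1/12·π_1 + 1/3·π_2 + 1/4·π_3 + 1/12·π_4
  π_3 = 1/6·π_0 + 1/4·π_1 + 1/12·π_2 + 1/3·π_3 + 1/12·π_4
  normalize: π_0 + π_1 + π_2 + π_3 + π_4 = 1
Solving the linear system gives exactly π = [101/723, 373/1446, 397/2169, 133/723, 1021/4338].

π = [0.1397, 0.2580, 0.1830, 0.1840, 0.2354]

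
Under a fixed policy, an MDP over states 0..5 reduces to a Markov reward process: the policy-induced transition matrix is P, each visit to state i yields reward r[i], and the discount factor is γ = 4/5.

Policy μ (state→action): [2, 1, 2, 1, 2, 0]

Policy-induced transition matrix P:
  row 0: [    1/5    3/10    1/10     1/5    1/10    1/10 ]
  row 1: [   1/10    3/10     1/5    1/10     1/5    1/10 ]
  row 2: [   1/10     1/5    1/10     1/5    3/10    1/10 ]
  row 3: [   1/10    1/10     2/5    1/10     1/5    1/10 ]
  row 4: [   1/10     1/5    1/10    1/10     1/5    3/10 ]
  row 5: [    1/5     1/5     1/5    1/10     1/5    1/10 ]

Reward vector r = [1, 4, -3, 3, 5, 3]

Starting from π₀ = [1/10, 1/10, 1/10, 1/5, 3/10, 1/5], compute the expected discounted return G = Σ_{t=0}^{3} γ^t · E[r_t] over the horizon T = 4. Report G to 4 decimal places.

G = 7.3486

t=0: π = [0.1000, 0.1000, 0.1000, 0.2000, 0.3000, 0.2000], E[r] = 2.9000, γ^t·E[r] = 2.900000, running G = 2.900000
t=1: π = [0.1300, 0.2000, 0.1900, 0.1200, 0.2000, 0.1600], E[r] = 2.2000, γ^t·E[r] = 1.760000, running G = 4.660000
t=2: π = [0.1290, 0.2210, 0.1720, 0.1320, 0.2060, 0.1400], E[r] = 2.3430, γ^t·E[r] = 1.499520, running G = 6.159520
t=3: π = [0.1269, 0.2218, 0.1757, 0.1301, 0.2043, 0.1412], E[r] = 2.3224, γ^t·E[r] = 1.189069, running G = 7.348589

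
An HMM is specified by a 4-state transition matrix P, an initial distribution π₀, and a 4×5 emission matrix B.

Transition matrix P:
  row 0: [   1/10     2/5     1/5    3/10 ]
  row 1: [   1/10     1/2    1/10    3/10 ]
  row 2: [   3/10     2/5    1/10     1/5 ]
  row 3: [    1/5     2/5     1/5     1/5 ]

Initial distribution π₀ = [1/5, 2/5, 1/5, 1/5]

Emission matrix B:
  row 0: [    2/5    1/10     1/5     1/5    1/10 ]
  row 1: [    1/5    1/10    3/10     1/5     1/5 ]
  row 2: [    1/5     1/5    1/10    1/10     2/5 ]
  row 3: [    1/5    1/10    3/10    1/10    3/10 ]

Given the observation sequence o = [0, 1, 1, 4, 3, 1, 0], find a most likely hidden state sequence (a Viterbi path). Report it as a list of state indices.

path = [1, 1, 1, 1, 1, 1, 1]

t=0: δ = [8.000e-02, 8.000e-02, 4.000e-02, 4.000e-02]  (obs o_0=0)
t=1: δ = [1.200e-03, 4.000e-03, 3.200e-03, 2.400e-03]  ψ = [2, 1, 0, 0]  (obs o_1=1)
t=2: δ = [9.600e-05, 2.000e-04, 9.600e-05, 1.200e-04]  ψ = [2, 1, 3, 1]  (obs o_2=1)
t=3: δ = [2.880e-06, 2.000e-05, 9.600e-06, 1.800e-05]  ψ = [2, 1, 3, 1]  (obs o_3=4)
t=4: δ = [7.200e-07, 2.000e-06, 3.600e-07, 6.000e-07]  ψ = [3, 1, 3, 1]  (obs o_4=3)
t=5: δ = [2.000e-08, 1.000e-07, 4.000e-08, 6.000e-08]  ψ = [1, 1, 1, 1]  (obs o_5=1)
t=6: δ = [4.800e-09, 1.000e-08, 2.400e-09, 6.000e-09]  ψ = [2, 1, 3, 1]  (obs o_6=0)
backtrack: best end state = 1; path = [1, 1, 1, 1, 1, 1, 1]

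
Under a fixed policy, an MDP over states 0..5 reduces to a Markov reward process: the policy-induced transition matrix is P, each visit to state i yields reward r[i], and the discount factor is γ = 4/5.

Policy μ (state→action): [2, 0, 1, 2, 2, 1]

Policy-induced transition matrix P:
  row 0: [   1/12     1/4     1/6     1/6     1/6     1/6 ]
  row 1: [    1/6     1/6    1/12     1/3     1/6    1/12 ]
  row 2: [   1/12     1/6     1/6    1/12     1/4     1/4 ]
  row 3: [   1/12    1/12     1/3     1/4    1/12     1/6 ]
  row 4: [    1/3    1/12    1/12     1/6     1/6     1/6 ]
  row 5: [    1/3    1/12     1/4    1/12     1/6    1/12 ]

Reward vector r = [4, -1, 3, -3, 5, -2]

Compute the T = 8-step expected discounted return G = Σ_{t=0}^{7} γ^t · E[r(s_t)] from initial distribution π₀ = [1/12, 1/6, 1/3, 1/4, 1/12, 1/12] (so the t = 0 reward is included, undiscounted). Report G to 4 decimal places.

t=0: π = [0.0833, 0.1667, 0.3333, 0.2500, 0.0833, 0.0833], E[r] = 0.6667, γ^t·E[r] = 0.666667, running G = 0.666667
t=1: π = [0.1389, 0.1389, 0.1944, 0.1806, 0.1736, 0.1736], E[r] = 0.9792, γ^t·E[r] = 0.783333, running G = 1.450000
t=2: π = [0.1817, 0.1343, 0.1852, 0.1742, 0.1678, 0.1568], E[r] = 1.1510, γ^t·E[r] = 0.736667, running G = 2.186667
t=3: π = [0.1757, 0.1402, 0.1836, 0.1751, 0.1676, 0.1578], E[r] = 1.1103, γ^t·E[r] = 0.568494, running G = 2.755160
t=4: π = [0.1764, 0.1396, 0.1833, 0.1762, 0.1674, 0.1571], E[r] = 1.1101, γ^t·E[r] = 0.454677, running G = 3.209837
t=5: π = [0.1761, 0.1396, 0.1835, 0.1762, 0.1673, 0.1572], E[r] = 1.1085, γ^t·E[r] = 0.363237, running G = 3.573074
t=6: π = [0.1761, 0.1396, 0.1836, 0.1762, 0.1673, 0.1572], E[r] = 1.1087, γ^t·E[r] = 0.290635, running G = 3.863709
t=7: π = [0.1761, 0.1396, 0.1836, 0.1762, 0.1673, 0.1572], E[r] = 1.1087, γ^t·E[r] = 0.232516, running G = 4.096225

G = 4.0962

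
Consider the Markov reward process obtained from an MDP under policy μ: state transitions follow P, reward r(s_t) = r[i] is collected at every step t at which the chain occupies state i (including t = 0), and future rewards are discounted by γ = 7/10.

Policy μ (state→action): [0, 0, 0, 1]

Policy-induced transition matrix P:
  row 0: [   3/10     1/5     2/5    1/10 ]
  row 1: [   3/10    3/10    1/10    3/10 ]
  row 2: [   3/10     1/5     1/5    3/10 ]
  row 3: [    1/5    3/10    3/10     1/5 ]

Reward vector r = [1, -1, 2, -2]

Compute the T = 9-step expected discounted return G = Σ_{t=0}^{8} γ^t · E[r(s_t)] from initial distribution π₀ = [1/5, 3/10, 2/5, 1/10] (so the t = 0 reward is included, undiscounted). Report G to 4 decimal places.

t=0: π = [0.2000, 0.3000, 0.4000, 0.1000], E[r] = 0.5000, γ^t·E[r] = 0.500000, running G = 0.500000
t=1: π = [0.2900, 0.2400, 0.2200, 0.2500], E[r] = -0.0100, γ^t·E[r] = -0.007000, running G = 0.493000
t=2: π = [0.2750, 0.2490, 0.2590, 0.2170], E[r] = 0.1100, γ^t·E[r] = 0.053900, running G = 0.546900
t=3: π = [0.2783, 0.2466, 0.2518, 0.2233], E[r] = 0.0887, γ^t·E[r] = 0.030424, running G = 0.577324
t=4: π = [0.2777, 0.2470, 0.2533, 0.2220], E[r] = 0.0933, γ^t·E[r] = 0.022406, running G = 0.599730
t=5: π = [0.2778, 0.2469, 0.2530, 0.2223], E[r] = 0.0924, γ^t·E[r] = 0.015537, running G = 0.615267
t=6: π = [0.2778, 0.2469, 0.2531, 0.2222], E[r] = 0.0926, γ^t·E[r] = 0.010897, running G = 0.626164
t=7: π = [0.2778, 0.2469, 0.2531, 0.2222], E[r] = 0.0926, γ^t·E[r] = 0.007625, running G = 0.633789
t=8: π = [0.2778, 0.2469, 0.2531, 0.2222], E[r] = 0.0926, γ^t·E[r] = 0.005338, running G = 0.639126

G = 0.6391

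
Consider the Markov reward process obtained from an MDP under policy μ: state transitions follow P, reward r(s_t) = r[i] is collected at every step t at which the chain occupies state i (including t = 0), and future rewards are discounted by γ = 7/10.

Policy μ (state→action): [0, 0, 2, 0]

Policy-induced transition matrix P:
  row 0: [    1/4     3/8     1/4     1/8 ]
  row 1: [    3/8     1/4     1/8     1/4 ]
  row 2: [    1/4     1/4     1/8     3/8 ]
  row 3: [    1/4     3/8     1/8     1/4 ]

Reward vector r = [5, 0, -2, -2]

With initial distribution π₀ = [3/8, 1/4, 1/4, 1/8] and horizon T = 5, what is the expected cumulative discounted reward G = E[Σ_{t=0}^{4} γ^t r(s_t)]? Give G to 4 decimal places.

t=0: π = [0.3750, 0.2500, 0.2500, 0.1250], E[r] = 1.1250, γ^t·E[r] = 1.125000, running G = 1.125000
t=1: π = [0.2813, 0.3125, 0.1719, 0.2344], E[r] = 0.5938, γ^t·E[r] = 0.415625, running G = 1.540625
t=2: π = [0.2891, 0.3145, 0.1602, 0.2363], E[r] = 0.6523, γ^t·E[r] = 0.319648, running G = 1.860273
t=3: π = [0.2893, 0.3157, 0.1611, 0.2339], E[r] = 0.6565, γ^t·E[r] = 0.225177, running G = 2.085451
t=4: π = [0.2895, 0.3154, 0.1612, 0.2340], E[r] = 0.6570, γ^t·E[r] = 0.157749, running G = 2.243200

G = 2.2432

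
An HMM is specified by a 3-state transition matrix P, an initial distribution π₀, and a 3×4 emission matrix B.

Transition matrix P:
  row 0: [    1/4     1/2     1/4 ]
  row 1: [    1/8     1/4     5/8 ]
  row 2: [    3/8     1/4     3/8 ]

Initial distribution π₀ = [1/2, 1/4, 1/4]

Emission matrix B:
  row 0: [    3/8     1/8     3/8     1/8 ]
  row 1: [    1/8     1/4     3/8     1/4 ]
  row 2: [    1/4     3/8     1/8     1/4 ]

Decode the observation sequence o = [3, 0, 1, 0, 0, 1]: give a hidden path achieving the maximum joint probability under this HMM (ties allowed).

t=0: δ = [6.250e-02, 6.250e-02, 6.250e-02]  (obs o_0=3)
t=1: δ = [8.789e-03, 3.906e-03, 9.766e-03]  ψ = [2, 0, 1]  (obs o_1=0)
t=2: δ = [4.578e-04, 1.099e-03, 1.373e-03]  ψ = [2, 0, 2]  (obs o_2=1)
t=3: δ = [1.931e-04, 4.292e-05, 1.717e-04]  ψ = [2, 2, 1]  (obs o_3=0)
t=4: δ = [2.414e-05, 1.207e-05, 1.609e-05]  ψ = [2, 0, 2]  (obs o_4=0)
t=5: δ = [7.544e-07, 3.017e-06, 2.829e-06]  ψ = [0, 0, 1]  (obs o_5=1)
backtrack: best end state = 1; path = [2, 0, 1, 2, 0, 1]

path = [2, 0, 1, 2, 0, 1]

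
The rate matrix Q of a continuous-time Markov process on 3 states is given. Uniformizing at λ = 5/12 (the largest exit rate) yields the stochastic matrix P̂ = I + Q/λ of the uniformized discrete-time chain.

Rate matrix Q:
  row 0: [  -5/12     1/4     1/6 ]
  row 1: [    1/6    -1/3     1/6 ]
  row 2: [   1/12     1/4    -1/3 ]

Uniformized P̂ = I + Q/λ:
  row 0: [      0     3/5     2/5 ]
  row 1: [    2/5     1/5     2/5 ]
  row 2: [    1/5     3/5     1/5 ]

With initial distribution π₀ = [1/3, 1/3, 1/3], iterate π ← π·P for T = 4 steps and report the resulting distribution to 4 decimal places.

π = [0.2405, 0.4261, 0.3333]

t=0: π = [0.3333, 0.3333, 0.3333]
t=1: π = [0.2000, 0.4667, 0.3333]
t=2: π = [0.2533, 0.4133, 0.3333]
t=3: π = [0.2320, 0.4347, 0.3333]
t=4: π = [0.2405, 0.4261, 0.3333]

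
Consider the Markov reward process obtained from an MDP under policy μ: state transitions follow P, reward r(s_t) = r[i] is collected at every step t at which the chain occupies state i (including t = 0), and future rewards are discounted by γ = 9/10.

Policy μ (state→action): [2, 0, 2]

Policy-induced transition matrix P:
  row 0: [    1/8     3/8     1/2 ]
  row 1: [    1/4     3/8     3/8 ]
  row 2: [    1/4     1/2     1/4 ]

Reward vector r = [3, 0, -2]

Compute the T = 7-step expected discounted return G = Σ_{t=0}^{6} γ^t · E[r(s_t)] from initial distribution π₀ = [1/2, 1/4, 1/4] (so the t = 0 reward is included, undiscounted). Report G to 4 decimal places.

G = 0.6351

t=0: π = [0.5000, 0.2500, 0.2500], E[r] = 1.0000, γ^t·E[r] = 1.000000, running G = 1.000000
t=1: π = [0.1875, 0.4063, 0.4063], E[r] = -0.2500, γ^t·E[r] = -0.225000, running G = 0.775000
t=2: π = [0.2266, 0.4258, 0.3477], E[r] = -0.0156, γ^t·E[r] = -0.012656, running G = 0.762344
t=3: π = [0.2217, 0.4185, 0.3599], E[r] = -0.0547, γ^t·E[r] = -0.039867, running G = 0.722477
t=4: π = [0.2223, 0.4200, 0.3577], E[r] = -0.0486, γ^t·E[r] = -0.031876, running G = 0.690601
t=5: π = [0.2222, 0.4197, 0.3581], E[r] = -0.0495, γ^t·E[r] = -0.029229, running G = 0.661372
t=6: π = [0.2222, 0.4198, 0.3580], E[r] = -0.0494, γ^t·E[r] = -0.026235, running G = 0.635137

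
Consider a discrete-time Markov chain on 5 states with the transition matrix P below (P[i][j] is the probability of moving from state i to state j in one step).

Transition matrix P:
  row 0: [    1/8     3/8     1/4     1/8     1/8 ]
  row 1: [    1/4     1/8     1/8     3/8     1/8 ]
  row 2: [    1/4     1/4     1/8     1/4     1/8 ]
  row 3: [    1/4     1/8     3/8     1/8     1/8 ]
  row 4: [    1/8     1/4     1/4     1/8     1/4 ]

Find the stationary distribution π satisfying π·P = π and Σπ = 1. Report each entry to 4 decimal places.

π = [0.2063, 0.2220, 0.2207, 0.2081, 0.1429]

Balance equations π_j = Σ_i π_i·P[i][j]:
  π_0 = 1/8·π_0 + 1/4·π_1 + 1/4·π_2 + 1/4·π_3 + 1/8·π_4
  π_1 = 3/8·π_0 + 1/8·π_1 + 1/4·π_2 + 1/8·π_3 + 1/4·π_4
  π_2 = 1/4·π_0 + 1/8·π_1 + 1/8·π_2 + 3/8·π_3 + 1/4·π_4
  π_3 = 1/8·π_0 + 3/8·π_1 + 1/4·π_2 + 1/8·π_3 + 1/8·π_4
  normalize: π_0 + π_1 + π_2 + π_3 + π_4 = 1
Solving the linear system gives exactly π = [13/63, 1147/5166, 190/861, 1075/5166, 1/7].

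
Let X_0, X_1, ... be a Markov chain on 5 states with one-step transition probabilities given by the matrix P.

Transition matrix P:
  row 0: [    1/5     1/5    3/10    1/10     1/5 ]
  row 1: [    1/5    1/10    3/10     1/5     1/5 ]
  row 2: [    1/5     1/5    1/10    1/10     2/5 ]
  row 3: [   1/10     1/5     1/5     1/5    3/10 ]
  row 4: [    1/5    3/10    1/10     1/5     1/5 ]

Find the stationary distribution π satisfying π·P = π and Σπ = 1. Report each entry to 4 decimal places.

π = [0.1838, 0.2050, 0.1940, 0.1622, 0.2550]

Balance equations π_j = Σ_i π_i·P[i][j]:
  π_0 = 1/5·π_0 + 1/5·π_1 + 1/5·π_2 + 1/10·π_3 + 1/5·π_4
  π_1 = 1/5·π_0 + 1/10·π_1 + 1/5·π_2 + 1/5·π_3 + 3/10·π_4
  π_2 = 3/10·π_0 + 3/10·π_1 + 1/10·π_2 + 1/5·π_3 + 1/10·π_4
  π_3 = 1/10·π_0 + 1/5·π_1 + 1/10·π_2 + 1/5·π_3 + 1/5·π_4
  normalize: π_0 + π_1 + π_2 + π_3 + π_4 = 1
Solving the linear system gives exactly π = [1117/6078, 623/3039, 393/2026, 493/3039, 775/3039].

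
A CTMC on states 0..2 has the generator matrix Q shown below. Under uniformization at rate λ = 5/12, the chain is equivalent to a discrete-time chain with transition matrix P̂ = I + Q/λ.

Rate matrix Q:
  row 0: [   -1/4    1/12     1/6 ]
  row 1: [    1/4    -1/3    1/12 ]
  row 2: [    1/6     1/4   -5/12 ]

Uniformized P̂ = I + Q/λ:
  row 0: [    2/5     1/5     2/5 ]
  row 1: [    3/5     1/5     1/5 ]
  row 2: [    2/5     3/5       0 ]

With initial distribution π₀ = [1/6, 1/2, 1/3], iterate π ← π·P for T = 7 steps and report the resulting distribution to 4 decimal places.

t=0: π = [0.1667, 0.5000, 0.3333]
t=1: π = [0.5000, 0.3333, 0.1667]
t=2: π = [0.4667, 0.2667, 0.2667]
t=3: π = [0.4533, 0.3067, 0.2400]
t=4: π = [0.4613, 0.2960, 0.2427]
t=5: π = [0.4592, 0.2971, 0.2437]
t=6: π = [0.4594, 0.2975, 0.2431]
t=7: π = [0.4595, 0.2972, 0.2433]

π = [0.4595, 0.2972, 0.2433]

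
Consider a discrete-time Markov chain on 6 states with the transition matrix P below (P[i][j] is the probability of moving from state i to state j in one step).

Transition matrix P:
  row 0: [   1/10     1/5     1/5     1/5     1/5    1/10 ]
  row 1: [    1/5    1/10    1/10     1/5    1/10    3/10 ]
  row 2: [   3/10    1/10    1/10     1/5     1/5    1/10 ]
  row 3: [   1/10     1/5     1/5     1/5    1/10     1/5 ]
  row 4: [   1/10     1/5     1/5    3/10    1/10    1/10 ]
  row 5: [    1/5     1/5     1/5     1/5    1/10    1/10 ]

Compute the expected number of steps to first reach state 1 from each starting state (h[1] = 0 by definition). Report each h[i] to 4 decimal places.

First-step conditioning: h[1] = 0; for i ≠ 1, h[i] = 1 + Σ_k P[i][k]·h[k].
  h[0] = 1 + 1/10·h[0] + 1/5·h[2] + 1/5·h[3] + 1/5·h[4] + 1/10·h[5]
  h[2] = 1 + 3/10·h[0] + 1/10·h[2] + 1/5·h[3] + 1/5·h[4] + 1/10·h[5]
  h[3] = 1 + 1/10·h[0] + 1/5·h[2] + 1/5·h[3] + 1/10·h[4] + 1/5·h[5]
  h[4] = 1 + 1/10·h[0] + 1/5·h[2] + 3/10·h[3] + 1/10·h[4] + 1/10·h[5]
  h[5] = 1 + 1/5·h[0] + 1/5·h[2] + 1/5·h[3] + 1/10·h[4] + 1/10·h[5]
Solving the 5×5 linear system over states ≠ 1 gives exactly h = [11/2, 0, 6, 11/2, 11/2, 11/2] (h[1] = 0 is the target).

h = [5.5000, 0.0000, 6.0000, 5.5000, 5.5000, 5.5000]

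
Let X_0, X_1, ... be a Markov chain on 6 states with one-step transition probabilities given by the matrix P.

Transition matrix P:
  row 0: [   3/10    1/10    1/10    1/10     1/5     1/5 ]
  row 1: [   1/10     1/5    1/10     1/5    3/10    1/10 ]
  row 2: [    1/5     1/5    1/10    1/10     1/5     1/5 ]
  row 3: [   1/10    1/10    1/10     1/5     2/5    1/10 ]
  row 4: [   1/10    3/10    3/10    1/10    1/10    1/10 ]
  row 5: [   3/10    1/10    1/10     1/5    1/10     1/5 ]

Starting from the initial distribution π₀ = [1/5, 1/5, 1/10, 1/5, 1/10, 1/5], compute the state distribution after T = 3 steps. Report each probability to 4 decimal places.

π = [0.1798, 0.1737, 0.1418, 0.1465, 0.2110, 0.1472]

t=0: π = [0.2000, 0.2000, 0.1000, 0.2000, 0.1000, 0.2000]
t=1: π = [0.1900, 0.1500, 0.1200, 0.1600, 0.2300, 0.1500]
t=2: π = [0.1800, 0.1730, 0.1460, 0.1460, 0.2090, 0.1460]
t=3: π = [0.1798, 0.1737, 0.1418, 0.1465, 0.2110, 0.1472]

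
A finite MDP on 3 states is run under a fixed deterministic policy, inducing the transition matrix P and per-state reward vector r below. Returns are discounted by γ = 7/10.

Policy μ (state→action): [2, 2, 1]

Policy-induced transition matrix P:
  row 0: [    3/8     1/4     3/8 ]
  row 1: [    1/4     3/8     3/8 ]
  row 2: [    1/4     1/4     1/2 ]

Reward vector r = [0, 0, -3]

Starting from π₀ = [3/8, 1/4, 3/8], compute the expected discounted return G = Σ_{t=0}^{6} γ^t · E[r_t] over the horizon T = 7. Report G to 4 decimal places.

G = -3.7566

t=0: π = [0.3750, 0.2500, 0.3750], E[r] = -1.1250, γ^t·E[r] = -1.125000, running G = -1.125000
t=1: π = [0.2969, 0.2813, 0.4219], E[r] = -1.2656, γ^t·E[r] = -0.885938, running G = -2.010938
t=2: π = [0.2871, 0.2852, 0.4277], E[r] = -1.2832, γ^t·E[r] = -0.628770, running G = -2.639707
t=3: π = [0.2859, 0.2856, 0.4285], E[r] = -1.2854, γ^t·E[r] = -0.440892, running G = -3.080599
t=4: π = [0.2857, 0.2857, 0.4286], E[r] = -1.2857, γ^t·E[r] = -0.308691, running G = -3.389290
t=5: π = [0.2857, 0.2857, 0.4286], E[r] = -1.2857, γ^t·E[r] = -0.216089, running G = -3.605379
t=6: π = [0.2857, 0.2857, 0.4286], E[r] = -1.2857, γ^t·E[r] = -0.151263, running G = -3.756642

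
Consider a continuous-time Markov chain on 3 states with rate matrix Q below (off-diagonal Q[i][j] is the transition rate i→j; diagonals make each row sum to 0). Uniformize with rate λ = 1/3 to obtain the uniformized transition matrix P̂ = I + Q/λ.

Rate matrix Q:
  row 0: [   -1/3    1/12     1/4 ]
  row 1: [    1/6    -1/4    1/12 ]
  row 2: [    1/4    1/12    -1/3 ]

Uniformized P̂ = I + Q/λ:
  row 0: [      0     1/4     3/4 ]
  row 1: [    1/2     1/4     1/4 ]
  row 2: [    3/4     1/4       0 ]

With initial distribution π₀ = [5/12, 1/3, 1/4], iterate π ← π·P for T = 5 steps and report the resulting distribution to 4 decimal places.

t=0: π = [0.4167, 0.3333, 0.2500]
t=1: π = [0.3542, 0.2500, 0.3958]
t=2: π = [0.4219, 0.2500, 0.3281]
t=3: π = [0.3711, 0.2500, 0.3789]
t=4: π = [0.4092, 0.2500, 0.3408]
t=5: π = [0.3806, 0.2500, 0.3694]

π = [0.3806, 0.2500, 0.3694]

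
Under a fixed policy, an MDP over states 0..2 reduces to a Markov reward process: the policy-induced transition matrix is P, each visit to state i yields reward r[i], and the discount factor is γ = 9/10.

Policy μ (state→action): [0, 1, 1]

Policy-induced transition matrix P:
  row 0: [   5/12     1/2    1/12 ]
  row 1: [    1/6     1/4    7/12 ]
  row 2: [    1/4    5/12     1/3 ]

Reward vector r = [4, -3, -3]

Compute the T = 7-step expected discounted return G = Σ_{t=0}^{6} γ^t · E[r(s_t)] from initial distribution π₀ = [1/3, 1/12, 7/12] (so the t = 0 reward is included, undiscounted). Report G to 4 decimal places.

G = -5.3311

t=0: π = [0.3333, 0.0833, 0.5833], E[r] = -0.6667, γ^t·E[r] = -0.666667, running G = -0.666667
t=1: π = [0.2986, 0.4306, 0.2708], E[r] = -0.9097, γ^t·E[r] = -0.818750, running G = -1.485417
t=2: π = [0.2639, 0.3698, 0.3663], E[r] = -1.1528, γ^t·E[r] = -0.933750, running G = -2.419167
t=3: π = [0.2632, 0.3770, 0.3598], E[r] = -1.1578, γ^t·E[r] = -0.844066, running G = -3.263233
t=4: π = [0.2624, 0.3758, 0.3618], E[r] = -1.1629, γ^t·E[r] = -0.762982, running G = -4.026215
t=5: π = [0.2624, 0.3759, 0.3617], E[r] = -1.1630, γ^t·E[r] = -0.686746, running G = -4.712961
t=6: π = [0.2624, 0.3759, 0.3617], E[r] = -1.1631, γ^t·E[r] = -0.618128, running G = -5.331089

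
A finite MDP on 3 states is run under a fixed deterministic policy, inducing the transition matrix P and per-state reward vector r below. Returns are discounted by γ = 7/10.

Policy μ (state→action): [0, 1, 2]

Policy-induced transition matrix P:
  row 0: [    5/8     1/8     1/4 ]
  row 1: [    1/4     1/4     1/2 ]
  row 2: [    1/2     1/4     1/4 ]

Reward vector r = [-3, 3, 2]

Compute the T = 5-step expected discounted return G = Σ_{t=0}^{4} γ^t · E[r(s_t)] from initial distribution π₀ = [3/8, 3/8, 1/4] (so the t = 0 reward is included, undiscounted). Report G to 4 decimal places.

G = 0.0620

t=0: π = [0.3750, 0.3750, 0.2500], E[r] = 0.5000, γ^t·E[r] = 0.500000, running G = 0.500000
t=1: π = [0.4531, 0.2031, 0.3438], E[r] = -0.0625, γ^t·E[r] = -0.043750, running G = 0.456250
t=2: π = [0.5059, 0.1934, 0.3008], E[r] = -0.3359, γ^t·E[r] = -0.164609, running G = 0.291641
t=3: π = [0.5149, 0.1868, 0.2983], E[r] = -0.3877, γ^t·E[r] = -0.132979, running G = 0.158661
t=4: π = [0.5177, 0.1856, 0.2967], E[r] = -0.4027, γ^t·E[r] = -0.096691, running G = 0.061970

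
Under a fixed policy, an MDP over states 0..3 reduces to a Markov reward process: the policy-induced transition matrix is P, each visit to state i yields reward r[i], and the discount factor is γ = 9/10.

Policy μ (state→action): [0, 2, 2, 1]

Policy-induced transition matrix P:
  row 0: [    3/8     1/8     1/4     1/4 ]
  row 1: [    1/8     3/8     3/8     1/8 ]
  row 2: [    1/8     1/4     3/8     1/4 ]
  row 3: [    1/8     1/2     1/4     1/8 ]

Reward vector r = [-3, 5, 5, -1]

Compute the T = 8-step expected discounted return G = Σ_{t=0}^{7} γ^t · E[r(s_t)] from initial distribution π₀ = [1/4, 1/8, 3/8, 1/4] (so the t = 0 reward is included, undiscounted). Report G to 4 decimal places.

t=0: π = [0.2500, 0.1250, 0.3750, 0.2500], E[r] = 1.5000, γ^t·E[r] = 1.500000, running G = 1.500000
t=1: π = [0.1875, 0.2969, 0.3125, 0.2031], E[r] = 2.2813, γ^t·E[r] = 2.053125, running G = 3.553125
t=2: π = [0.1719, 0.3145, 0.3262, 0.1875], E[r] = 2.5000, γ^t·E[r] = 2.025000, running G = 5.578125
t=3: π = [0.1680, 0.3147, 0.3301, 0.1873], E[r] = 2.5327, γ^t·E[r] = 1.846349, running G = 7.424474
t=4: π = [0.1670, 0.3152, 0.3306, 0.1873], E[r] = 2.5405, γ^t·E[r] = 1.666840, running G = 9.091314
t=5: π = [0.1667, 0.3153, 0.3307, 0.1872], E[r] = 2.5428, γ^t·E[r] = 1.501512, running G = 10.592826
t=6: π = [0.1667, 0.3154, 0.3308, 0.1872], E[r] = 2.5434, γ^t·E[r] = 1.351669, running G = 11.944495
t=7: π = [0.1667, 0.3154, 0.3308, 0.1872], E[r] = 2.5435, γ^t·E[r] = 1.216569, running G = 13.161064

G = 13.1611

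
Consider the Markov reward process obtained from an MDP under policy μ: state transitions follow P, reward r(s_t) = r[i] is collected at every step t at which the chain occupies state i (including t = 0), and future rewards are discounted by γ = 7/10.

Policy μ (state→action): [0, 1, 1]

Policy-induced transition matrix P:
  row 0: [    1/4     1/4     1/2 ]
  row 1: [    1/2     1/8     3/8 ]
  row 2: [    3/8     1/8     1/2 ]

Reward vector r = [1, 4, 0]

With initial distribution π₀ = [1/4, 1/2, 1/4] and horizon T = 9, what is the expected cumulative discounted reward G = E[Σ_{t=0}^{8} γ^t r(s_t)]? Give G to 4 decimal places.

G = 4.5214

t=0: π = [0.2500, 0.5000, 0.2500], E[r] = 2.2500, γ^t·E[r] = 2.250000, running G = 2.250000
t=1: π = [0.4063, 0.1563, 0.4375], E[r] = 1.0313, γ^t·E[r] = 0.721875, running G = 2.971875
t=2: π = [0.3438, 0.1758, 0.4805], E[r] = 1.0469, γ^t·E[r] = 0.512969, running G = 3.484844
t=3: π = [0.3540, 0.1680, 0.4780], E[r] = 1.0259, γ^t·E[r] = 0.351876, running G = 3.836720
t=4: π = [0.3517, 0.1693, 0.4790], E[r] = 1.0287, γ^t·E[r] = 0.247002, running G = 4.083723
t=5: π = [0.3522, 0.1690, 0.4788], E[r] = 1.0281, γ^t·E[r] = 0.172786, running G = 4.256509
t=6: π = [0.3521, 0.1690, 0.4789], E[r] = 1.0282, γ^t·E[r] = 0.120966, running G = 4.377474
t=7: π = [0.3521, 0.1690, 0.4789], E[r] = 1.0282, γ^t·E[r] = 0.084674, running G = 4.462148
t=8: π = [0.3521, 0.1690, 0.4789], E[r] = 1.0282, γ^t·E[r] = 0.059272, running G = 4.521420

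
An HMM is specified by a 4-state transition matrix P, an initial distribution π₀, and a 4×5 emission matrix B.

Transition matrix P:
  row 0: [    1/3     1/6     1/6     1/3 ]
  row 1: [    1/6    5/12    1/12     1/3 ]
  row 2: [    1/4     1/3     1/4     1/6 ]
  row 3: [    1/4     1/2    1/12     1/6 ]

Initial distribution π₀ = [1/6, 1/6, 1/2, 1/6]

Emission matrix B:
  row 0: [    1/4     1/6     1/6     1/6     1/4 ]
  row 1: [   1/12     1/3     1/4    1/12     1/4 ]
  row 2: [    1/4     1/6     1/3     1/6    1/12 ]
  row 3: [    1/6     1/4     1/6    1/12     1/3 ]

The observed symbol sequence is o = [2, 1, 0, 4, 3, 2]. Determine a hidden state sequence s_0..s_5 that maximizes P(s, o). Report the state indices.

t=0: δ = [2.778e-02, 4.167e-02, 1.667e-01, 2.778e-02]  (obs o_0=2)
t=1: δ = [6.944e-03, 1.852e-02, 6.944e-03, 6.944e-03]  ψ = [2, 2, 2, 2]  (obs o_1=1)
t=2: δ = [7.716e-04, 6.430e-04, 4.340e-04, 1.029e-03]  ψ = [1, 1, 2, 1]  (obs o_2=0)
t=3: δ = [6.430e-05, 1.286e-04, 1.072e-05, 8.573e-05]  ψ = [0, 3, 0, 0]  (obs o_3=4)
t=4: δ = [3.572e-06, 4.465e-06, 1.786e-06, 3.572e-06]  ψ = [0, 1, 0, 1]  (obs o_4=3)
t=5: δ = [1.985e-07, 4.651e-07, 1.985e-07, 2.481e-07]  ψ = [0, 1, 0, 1]  (obs o_5=2)
backtrack: best end state = 1; path = [2, 1, 3, 1, 1, 1]

path = [2, 1, 3, 1, 1, 1]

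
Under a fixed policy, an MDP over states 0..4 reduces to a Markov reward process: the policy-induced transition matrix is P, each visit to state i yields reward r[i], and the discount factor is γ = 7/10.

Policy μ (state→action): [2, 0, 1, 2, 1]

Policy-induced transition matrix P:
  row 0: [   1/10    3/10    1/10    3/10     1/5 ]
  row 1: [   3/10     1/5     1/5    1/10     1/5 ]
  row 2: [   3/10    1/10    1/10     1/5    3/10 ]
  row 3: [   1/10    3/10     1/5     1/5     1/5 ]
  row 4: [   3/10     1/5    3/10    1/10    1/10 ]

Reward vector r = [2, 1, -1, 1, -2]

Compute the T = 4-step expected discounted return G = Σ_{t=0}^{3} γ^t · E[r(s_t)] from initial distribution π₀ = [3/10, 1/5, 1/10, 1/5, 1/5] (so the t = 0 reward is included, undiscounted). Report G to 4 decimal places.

G = 0.9092

t=0: π = [0.3000, 0.2000, 0.1000, 0.2000, 0.2000], E[r] = 0.5000, γ^t·E[r] = 0.500000, running G = 0.500000
t=1: π = [0.2000, 0.2400, 0.1800, 0.1900, 0.1900], E[r] = 0.2700, γ^t·E[r] = 0.189000, running G = 0.689000
t=2: π = [0.2220, 0.2210, 0.1810, 0.1770, 0.1990], E[r] = 0.2630, γ^t·E[r] = 0.128870, running G = 0.817870
t=3: π = [0.2202, 0.2218, 0.1796, 0.1802, 0.1982], E[r] = 0.2664, γ^t·E[r] = 0.091375, running G = 0.909245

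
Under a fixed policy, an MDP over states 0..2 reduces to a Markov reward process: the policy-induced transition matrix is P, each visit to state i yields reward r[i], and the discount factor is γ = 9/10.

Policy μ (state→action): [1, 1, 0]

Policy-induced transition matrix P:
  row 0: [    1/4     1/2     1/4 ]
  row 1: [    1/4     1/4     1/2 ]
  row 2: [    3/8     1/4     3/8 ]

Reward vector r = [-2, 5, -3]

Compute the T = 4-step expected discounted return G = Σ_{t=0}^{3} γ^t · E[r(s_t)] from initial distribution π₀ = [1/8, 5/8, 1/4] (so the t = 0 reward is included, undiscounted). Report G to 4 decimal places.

G = 1.5272

t=0: π = [0.1250, 0.6250, 0.2500], E[r] = 2.1250, γ^t·E[r] = 2.125000, running G = 2.125000
t=1: π = [0.2813, 0.2813, 0.4375], E[r] = -0.4688, γ^t·E[r] = -0.421875, running G = 1.703125
t=2: π = [0.3047, 0.3203, 0.3750], E[r] = -0.1328, γ^t·E[r] = -0.107578, running G = 1.595547
t=3: π = [0.2969, 0.3262, 0.3770], E[r] = -0.0938, γ^t·E[r] = -0.068344, running G = 1.527203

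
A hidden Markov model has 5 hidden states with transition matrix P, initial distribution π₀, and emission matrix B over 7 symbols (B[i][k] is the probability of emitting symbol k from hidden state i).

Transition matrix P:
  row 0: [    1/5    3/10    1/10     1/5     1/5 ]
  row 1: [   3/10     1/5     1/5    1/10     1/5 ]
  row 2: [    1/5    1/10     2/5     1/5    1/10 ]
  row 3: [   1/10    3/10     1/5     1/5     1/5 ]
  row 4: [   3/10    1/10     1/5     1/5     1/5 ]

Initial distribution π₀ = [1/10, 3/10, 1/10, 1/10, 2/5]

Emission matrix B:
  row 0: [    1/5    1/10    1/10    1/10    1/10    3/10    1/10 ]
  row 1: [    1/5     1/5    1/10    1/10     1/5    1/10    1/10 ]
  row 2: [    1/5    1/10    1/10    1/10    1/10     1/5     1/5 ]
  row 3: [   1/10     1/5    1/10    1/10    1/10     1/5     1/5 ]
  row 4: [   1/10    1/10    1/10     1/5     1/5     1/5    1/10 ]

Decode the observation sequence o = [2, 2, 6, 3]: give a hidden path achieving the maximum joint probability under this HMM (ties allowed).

t=0: δ = [1.000e-02, 3.000e-02, 1.000e-02, 1.000e-02, 4.000e-02]  (obs o_0=2)
t=1: δ = [1.200e-03, 6.000e-04, 8.000e-04, 8.000e-04, 8.000e-04]  ψ = [4, 1, 4, 4, 4]  (obs o_1=2)
t=2: δ = [2.400e-05, 3.600e-05, 6.400e-05, 4.800e-05, 2.400e-05]  ψ = [0, 0, 2, 0, 0]  (obs o_2=6)
t=3: δ = [1.280e-06, 1.440e-06, 2.560e-06, 1.280e-06, 1.920e-06]  ψ = [2, 3, 2, 2, 3]  (obs o_3=3)
backtrack: best end state = 2; path = [4, 2, 2, 2]

path = [4, 2, 2, 2]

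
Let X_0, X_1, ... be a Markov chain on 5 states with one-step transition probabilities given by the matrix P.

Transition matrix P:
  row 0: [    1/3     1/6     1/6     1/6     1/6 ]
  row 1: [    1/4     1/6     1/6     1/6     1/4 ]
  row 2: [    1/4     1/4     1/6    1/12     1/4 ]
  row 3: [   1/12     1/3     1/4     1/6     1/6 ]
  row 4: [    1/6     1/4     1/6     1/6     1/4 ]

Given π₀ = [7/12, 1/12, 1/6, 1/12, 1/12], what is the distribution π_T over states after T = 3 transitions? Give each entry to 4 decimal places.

t=0: π = [0.5833, 0.0833, 0.1667, 0.0833, 0.0833]
t=1: π = [0.2778, 0.2014, 0.1736, 0.1528, 0.1944]
t=2: π = [0.2315, 0.2228, 0.1794, 0.1522, 0.2141]
t=3: π = [0.2261, 0.2248, 0.1793, 0.1517, 0.2180]

π = [0.2261, 0.2248, 0.1793, 0.1517, 0.2180]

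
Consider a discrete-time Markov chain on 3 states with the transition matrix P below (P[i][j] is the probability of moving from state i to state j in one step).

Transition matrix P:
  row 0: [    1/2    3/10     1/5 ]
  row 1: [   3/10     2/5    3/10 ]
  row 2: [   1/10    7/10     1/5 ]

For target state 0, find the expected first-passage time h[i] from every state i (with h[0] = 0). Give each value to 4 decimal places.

h = [0.0000, 4.0741, 4.8148]

First-step conditioning: h[0] = 0; for i ≠ 0, h[i] = 1 + Σ_k P[i][k]·h[k].
  h[1] = 1 + 2/5·h[1] + 3/10·h[2]
  h[2] = 1 + 7/10·h[1] + 1/5·h[2]
Solving the 2×2 linear system over states ≠ 0 gives exactly h = [0, 110/27, 130/27] (h[0] = 0 is the target).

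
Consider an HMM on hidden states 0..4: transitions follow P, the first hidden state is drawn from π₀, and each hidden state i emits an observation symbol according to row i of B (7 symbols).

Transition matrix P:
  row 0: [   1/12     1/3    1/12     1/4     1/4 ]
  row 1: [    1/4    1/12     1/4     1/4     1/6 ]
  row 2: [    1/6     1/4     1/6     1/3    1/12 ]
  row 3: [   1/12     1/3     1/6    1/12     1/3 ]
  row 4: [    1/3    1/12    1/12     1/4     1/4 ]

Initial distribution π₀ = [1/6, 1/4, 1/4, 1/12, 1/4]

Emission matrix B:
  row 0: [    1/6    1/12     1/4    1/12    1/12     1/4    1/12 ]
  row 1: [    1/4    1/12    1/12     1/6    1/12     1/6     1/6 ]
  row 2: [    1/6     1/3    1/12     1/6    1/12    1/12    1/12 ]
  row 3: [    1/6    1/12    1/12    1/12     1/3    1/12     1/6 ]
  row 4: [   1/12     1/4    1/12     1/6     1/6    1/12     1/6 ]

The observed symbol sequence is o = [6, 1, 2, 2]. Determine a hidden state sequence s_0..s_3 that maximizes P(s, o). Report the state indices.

t=0: δ = [1.389e-02, 4.167e-02, 2.083e-02, 1.389e-02, 4.167e-02]  (obs o_0=6)
t=1: δ = [1.157e-03, 4.340e-04, 3.472e-03, 8.681e-04, 2.604e-03]  ψ = [4, 2, 1, 1, 4]  (obs o_1=1)
t=2: δ = [2.170e-04, 7.234e-05, 4.823e-05, 9.645e-05, 5.425e-05]  ψ = [4, 2, 2, 2, 4]  (obs o_2=2)
t=3: δ = [4.521e-06, 6.028e-06, 1.507e-06, 4.521e-06, 4.521e-06]  ψ = [0, 0, 0, 0, 0]  (obs o_3=2)
backtrack: best end state = 1; path = [4, 4, 0, 1]

path = [4, 4, 0, 1]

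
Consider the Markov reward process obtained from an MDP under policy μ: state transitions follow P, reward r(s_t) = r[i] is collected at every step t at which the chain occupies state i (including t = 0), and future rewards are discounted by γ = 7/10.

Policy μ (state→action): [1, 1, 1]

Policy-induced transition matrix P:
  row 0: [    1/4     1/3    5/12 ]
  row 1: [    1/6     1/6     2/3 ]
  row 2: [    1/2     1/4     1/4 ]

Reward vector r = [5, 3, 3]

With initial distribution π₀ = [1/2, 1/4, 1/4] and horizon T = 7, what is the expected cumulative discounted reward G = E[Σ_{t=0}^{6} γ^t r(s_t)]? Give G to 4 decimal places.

t=0: π = [0.5000, 0.2500, 0.2500], E[r] = 4.0000, γ^t·E[r] = 4.000000, running G = 4.000000
t=1: π = [0.2917, 0.2708, 0.4375], E[r] = 3.5833, γ^t·E[r] = 2.508333, running G = 6.508333
t=2: π = [0.3368, 0.2517, 0.4115], E[r] = 3.6736, γ^t·E[r] = 1.800069, running G = 8.308403
t=3: π = [0.3319, 0.2571, 0.4110], E[r] = 3.6638, γ^t·E[r] = 1.256674, running G = 9.565077
t=4: π = [0.3313, 0.2562, 0.4124], E[r] = 3.6627, γ^t·E[r] = 0.879406, running G = 10.444483
t=5: π = [0.3318, 0.2563, 0.4120], E[r] = 3.6635, γ^t·E[r] = 0.615726, running G = 11.060209
t=6: π = [0.3316, 0.2563, 0.4121], E[r] = 3.6633, γ^t·E[r] = 0.430982, running G = 11.491191

G = 11.4912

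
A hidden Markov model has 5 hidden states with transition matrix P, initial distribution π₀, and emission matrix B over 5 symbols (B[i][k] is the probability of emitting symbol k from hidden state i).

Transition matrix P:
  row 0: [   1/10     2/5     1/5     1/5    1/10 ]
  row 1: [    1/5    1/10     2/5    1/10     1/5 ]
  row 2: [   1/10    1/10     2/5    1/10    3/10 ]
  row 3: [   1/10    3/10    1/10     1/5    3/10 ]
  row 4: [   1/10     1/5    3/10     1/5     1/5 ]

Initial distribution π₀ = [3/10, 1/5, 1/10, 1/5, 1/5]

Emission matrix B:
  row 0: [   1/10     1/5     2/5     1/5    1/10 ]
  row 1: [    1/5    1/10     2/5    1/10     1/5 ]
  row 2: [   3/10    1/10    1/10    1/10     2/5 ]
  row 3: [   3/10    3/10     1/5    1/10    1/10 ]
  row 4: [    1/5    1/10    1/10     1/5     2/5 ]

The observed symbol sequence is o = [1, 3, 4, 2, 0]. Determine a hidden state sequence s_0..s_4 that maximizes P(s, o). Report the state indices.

t=0: δ = [6.000e-02, 2.000e-02, 1.000e-02, 6.000e-02, 2.000e-02]  (obs o_0=1)
t=1: δ = [1.200e-03, 2.400e-03, 1.200e-03, 1.200e-03, 3.600e-03]  ψ = [0, 0, 0, 0, 3]  (obs o_1=3)
t=2: δ = [4.800e-05, 1.440e-04, 4.320e-04, 7.200e-05, 2.880e-04]  ψ = [1, 4, 4, 4, 4]  (obs o_2=4)
t=3: δ = [1.728e-05, 2.304e-05, 1.728e-05, 1.152e-05, 1.296e-05]  ψ = [2, 4, 2, 4, 2]  (obs o_3=2)
t=4: δ = [4.608e-07, 1.382e-06, 2.765e-06, 1.037e-06, 1.037e-06]  ψ = [1, 0, 1, 0, 2]  (obs o_4=0)
backtrack: best end state = 2; path = [3, 4, 4, 1, 2]

path = [3, 4, 4, 1, 2]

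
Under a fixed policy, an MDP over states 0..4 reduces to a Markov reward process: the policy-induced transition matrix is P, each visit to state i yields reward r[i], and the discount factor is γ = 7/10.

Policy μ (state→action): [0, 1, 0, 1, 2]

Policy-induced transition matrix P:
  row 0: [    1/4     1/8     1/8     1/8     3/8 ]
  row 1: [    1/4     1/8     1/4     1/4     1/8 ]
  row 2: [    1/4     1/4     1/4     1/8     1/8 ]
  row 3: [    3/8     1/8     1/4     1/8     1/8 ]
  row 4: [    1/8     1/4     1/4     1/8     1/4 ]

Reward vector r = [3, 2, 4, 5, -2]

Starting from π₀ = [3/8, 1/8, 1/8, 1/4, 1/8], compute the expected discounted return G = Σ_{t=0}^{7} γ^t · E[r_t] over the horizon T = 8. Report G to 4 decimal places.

t=0: π = [0.3750, 0.1250, 0.1250, 0.2500, 0.1250], E[r] = 2.8750, γ^t·E[r] = 2.875000, running G = 2.875000
t=1: π = [0.2656, 0.1563, 0.2031, 0.1406, 0.2344], E[r] = 2.1563, γ^t·E[r] = 1.509375, running G = 4.384375
t=2: π = [0.2383, 0.1797, 0.2168, 0.1445, 0.2207], E[r] = 2.2227, γ^t·E[r] = 1.089102, running G = 5.473477
t=3: π = [0.2405, 0.1797, 0.2202, 0.1475, 0.2122], E[r] = 2.2747, γ^t·E[r] = 0.780208, running G = 6.253684
t=4: π = [0.2419, 0.1790, 0.2199, 0.1475, 0.2116], E[r] = 2.2776, γ^t·E[r] = 0.546856, running G = 6.800541
t=5: π = [0.2420, 0.1789, 0.2198, 0.1474, 0.2119], E[r] = 2.2759, γ^t·E[r] = 0.382512, running G = 7.183053
t=6: π = [0.2419, 0.1790, 0.2198, 0.1474, 0.2120], E[r] = 2.2756, γ^t·E[r] = 0.267722, running G = 7.450774
t=7: π = [0.2419, 0.1790, 0.2198, 0.1474, 0.2120], E[r] = 2.2756, γ^t·E[r] = 0.187408, running G = 7.638182

G = 7.6382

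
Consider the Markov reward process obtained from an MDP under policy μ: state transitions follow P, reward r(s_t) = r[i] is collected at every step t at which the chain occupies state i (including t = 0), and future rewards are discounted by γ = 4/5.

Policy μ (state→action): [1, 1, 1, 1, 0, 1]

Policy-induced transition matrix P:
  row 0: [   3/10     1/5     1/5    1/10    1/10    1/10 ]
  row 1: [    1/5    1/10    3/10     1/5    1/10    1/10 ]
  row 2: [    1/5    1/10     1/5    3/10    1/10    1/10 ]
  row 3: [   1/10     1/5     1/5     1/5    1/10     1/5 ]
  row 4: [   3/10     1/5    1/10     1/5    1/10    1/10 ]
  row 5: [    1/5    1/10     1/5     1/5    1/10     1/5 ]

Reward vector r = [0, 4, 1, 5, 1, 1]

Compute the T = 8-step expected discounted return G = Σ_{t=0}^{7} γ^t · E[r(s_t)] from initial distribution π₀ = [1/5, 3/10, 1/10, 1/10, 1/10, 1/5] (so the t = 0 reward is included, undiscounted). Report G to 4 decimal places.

t=0: π = [0.2000, 0.3000, 0.1000, 0.1000, 0.1000, 0.2000], E[r] = 2.1000, γ^t·E[r] = 2.100000, running G = 2.100000
t=1: π = [0.2200, 0.1400, 0.2200, 0.1900, 0.1000, 0.1300], E[r] = 1.9600, γ^t·E[r] = 1.568000, running G = 3.668000
t=2: π = [0.2130, 0.1510, 0.2040, 0.2000, 0.1000, 0.1320], E[r] = 2.0400, γ^t·E[r] = 1.305600, running G = 4.973600
t=3: π = [0.2113, 0.1513, 0.2051, 0.1991, 0.1000, 0.1332], E[r] = 2.0390, γ^t·E[r] = 1.043968, running G = 6.017568
t=4: π = [0.2112, 0.1510, 0.2051, 0.1994, 0.1000, 0.1332], E[r] = 2.0394, γ^t·E[r] = 0.835346, running G = 6.852914
t=5: π = [0.2112, 0.1511, 0.2051, 0.1994, 0.1000, 0.1333], E[r] = 2.0396, γ^t·E[r] = 0.668323, running G = 7.521237
t=6: π = [0.2112, 0.1511, 0.2051, 0.1994, 0.1000, 0.1333], E[r] = 2.0396, γ^t·E[r] = 0.534659, running G = 8.055896
t=7: π = [0.2112, 0.1511, 0.2051, 0.1994, 0.1000, 0.1333], E[r] = 2.0396, γ^t·E[r] = 0.427727, running G = 8.483624

G = 8.4836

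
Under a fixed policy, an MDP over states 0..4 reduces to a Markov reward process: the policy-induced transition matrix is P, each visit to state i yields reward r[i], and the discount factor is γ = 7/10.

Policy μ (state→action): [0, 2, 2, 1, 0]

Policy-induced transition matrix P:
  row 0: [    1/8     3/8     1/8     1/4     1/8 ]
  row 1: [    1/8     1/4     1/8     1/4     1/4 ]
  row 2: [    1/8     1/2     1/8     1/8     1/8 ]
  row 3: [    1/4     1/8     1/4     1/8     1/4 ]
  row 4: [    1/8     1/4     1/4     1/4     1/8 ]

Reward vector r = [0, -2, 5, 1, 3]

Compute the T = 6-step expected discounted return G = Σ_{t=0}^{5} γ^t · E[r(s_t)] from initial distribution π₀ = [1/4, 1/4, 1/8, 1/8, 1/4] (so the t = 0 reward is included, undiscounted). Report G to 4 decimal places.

t=0: π = [0.2500, 0.2500, 0.1250, 0.1250, 0.2500], E[r] = 1.0000, γ^t·E[r] = 1.000000, running G = 1.000000
t=1: π = [0.1406, 0.2969, 0.1719, 0.2188, 0.1719], E[r] = 1.0000, γ^t·E[r] = 0.700000, running G = 1.700000
t=2: π = [0.1523, 0.2832, 0.1738, 0.2012, 0.1895], E[r] = 1.0723, γ^t·E[r] = 0.525410, running G = 2.225410
t=3: π = [0.1501, 0.2874, 0.1738, 0.2031, 0.1855], E[r] = 1.0542, γ^t·E[r] = 0.361590, running G = 2.587000
t=4: π = [0.1504, 0.2868, 0.1736, 0.2029, 0.1863], E[r] = 1.0561, γ^t·E[r] = 0.253560, running G = 2.840561
t=5: π = [0.1504, 0.2868, 0.1736, 0.2029, 0.1862], E[r] = 1.0562, γ^t·E[r] = 0.177509, running G = 3.018069

G = 3.0181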